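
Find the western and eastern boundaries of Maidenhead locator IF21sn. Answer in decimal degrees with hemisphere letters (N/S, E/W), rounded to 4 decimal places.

Field I=8, F=5: +8·20° lon, +5·10° lat → SW at lon -20°, lat -40°.
Square 2, 1: +2·2° lon, +1·1° lat → SW at lon -16°, lat -39°.
Subsquare s=18, n=13: +18·0.0833333° lon, +13·0.0416667° lat → SW at lon -14.5°, lat -38.4583°.
Cell spans 0.0833333° lon × 0.0416667° lat.
west 14.5000° W, east 14.4167° W.

14.5000° W, 14.4167° W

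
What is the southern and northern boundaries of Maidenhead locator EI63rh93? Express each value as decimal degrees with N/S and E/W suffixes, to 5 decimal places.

Field E=4, I=8: +4·20° lon, +8·10° lat → SW at lon -100°, lat -10°.
Square 6, 3: +6·2° lon, +3·1° lat → SW at lon -88°, lat -7°.
Subsquare r=17, h=7: +17·0.0833333° lon, +7·0.0416667° lat → SW at lon -86.5833°, lat -6.70833°.
Extended square 9, 3: +9·0.00833333° lon, +3·0.00416667° lat → SW at lon -86.5083°, lat -6.69583°.
Cell spans 0.00833333° lon × 0.00416667° lat.
south 6.69583° S, north 6.69167° S.

6.69583° S, 6.69167° S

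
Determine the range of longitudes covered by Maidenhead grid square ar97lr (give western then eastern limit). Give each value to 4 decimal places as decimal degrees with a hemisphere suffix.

161.0833° W, 161.0000° W

Field A=0, R=17: +0·20° lon, +17·10° lat → SW at lon -180°, lat 80°.
Square 9, 7: +9·2° lon, +7·1° lat → SW at lon -162°, lat 87°.
Subsquare l=11, r=17: +11·0.0833333° lon, +17·0.0416667° lat → SW at lon -161.083°, lat 87.7083°.
Cell spans 0.0833333° lon × 0.0416667° lat.
west 161.0833° W, east 161.0000° W.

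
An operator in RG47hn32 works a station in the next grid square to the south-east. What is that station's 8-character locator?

Longitude extended square 3; +1 → 4.
Latitude extended square 2; −1 → 1.

RG47hn41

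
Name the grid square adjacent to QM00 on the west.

PM90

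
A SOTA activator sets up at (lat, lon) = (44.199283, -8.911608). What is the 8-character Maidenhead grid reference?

Offset from 180°W / 90°S: lon 171.08839°, lat 134.19928°.
Field: 171.08839/20 → 8 → I, 134.19928/10 → 13 → N; chars IN.
Square: 11.08839/2 → 5, 4.19928/1 → 4; chars 54.
Subsquare: 1.08839/0.0833333 → 13 → n, 0.19928/0.0416667 → 4 → e; chars ne.
Extended square: 0.00506/0.00833333 → 0, 0.03262/0.00416667 → 7; chars 07.

IN54ne07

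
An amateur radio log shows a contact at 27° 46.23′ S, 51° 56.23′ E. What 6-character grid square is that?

Offset from 180°W / 90°S: lon 231.9372°, lat 62.2295°.
Field (20°×10°, letters A–R): lon ⌊231.9372/20⌋ = 11 → L; lat ⌊62.2295/10⌋ = 6 → G.
Square (2°×1°, digits 0–9): lon ⌊11.9372/2⌋ = 5; lat ⌊2.2295/1⌋ = 2.
Subsquare (5′×2.5′, letters a–x): lon ⌊1.9372/0.0833333⌋ = 23 → x; lat ⌊0.2295/0.0416667⌋ = 5 → f.

LG52xf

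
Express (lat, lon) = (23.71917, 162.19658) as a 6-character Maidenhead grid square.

RL13cr

Offset from 180°W / 90°S: lon 342.1966°, lat 113.7192°.
Field: lon ⌊342.1966/20⌋ = 17 → R; lat ⌊113.7192/10⌋ = 11 → L.
Square: lon ⌊2.1966/2⌋ = 1; lat ⌊3.7192/1⌋ = 3.
Subsquare: lon ⌊0.1966/0.0833333⌋ = 2 → c; lat ⌊0.7192/0.0416667⌋ = 17 → r.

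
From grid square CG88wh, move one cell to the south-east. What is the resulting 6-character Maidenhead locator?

CG88xg

Longitude subsquare w = 22; +1 → 23 = x.
Latitude subsquare h = 7; −1 → 6 = g.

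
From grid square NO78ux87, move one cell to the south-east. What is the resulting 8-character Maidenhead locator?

NO78ux96

Longitude extended square 8; +1 → 9.
Latitude extended square 7; −1 → 6.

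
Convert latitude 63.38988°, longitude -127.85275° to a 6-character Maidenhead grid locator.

Offset from 180°W / 90°S: lon 52.1472°, lat 153.3899°.
Field (20°×10°, letters A–R): lon ⌊52.1472/20⌋ = 2 → C; lat ⌊153.3899/10⌋ = 15 → P.
Square (2°×1°, digits 0–9): lon ⌊12.1472/2⌋ = 6; lat ⌊3.3899/1⌋ = 3.
Subsquare (5′×2.5′, letters a–x): lon ⌊0.1472/0.0833333⌋ = 1 → b; lat ⌊0.3899/0.0416667⌋ = 9 → j.

CP63bj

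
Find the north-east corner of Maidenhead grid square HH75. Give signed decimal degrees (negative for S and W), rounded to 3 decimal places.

-14.000, -24.000

Field H=7, H=7: +7·20° lon, +7·10° lat → SW at lon -40°, lat -20°.
Square 7, 5: +7·2° lon, +5·1° lat → SW at lon -26°, lat -15°.
Cell spans 2° lon × 1° lat. NE corner is SW corner plus one full cell.
latitude -14.000, longitude -24.000.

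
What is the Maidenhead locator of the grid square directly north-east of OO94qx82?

OO94qx93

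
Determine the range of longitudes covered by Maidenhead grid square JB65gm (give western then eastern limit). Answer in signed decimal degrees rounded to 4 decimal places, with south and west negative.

Field J=9, B=1: +9·20° lon, +1·10° lat → SW at lon 0°, lat -80°.
Square 6, 5: +6·2° lon, +5·1° lat → SW at lon 12°, lat -75°.
Subsquare g=6, m=12: +6·0.0833333° lon, +12·0.0416667° lat → SW at lon 12.5°, lat -74.5°.
Cell spans 0.0833333° lon × 0.0416667° lat.
west 12.5000, east 12.5833.

12.5000, 12.5833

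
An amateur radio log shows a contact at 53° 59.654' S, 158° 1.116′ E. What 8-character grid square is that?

Shift to the Maidenhead origin (180°W, 90°S): lon 338.01860, lat 36.00577.
Field (20°×10°, letters A–R): lon ⌊338.01860/20⌋ = 16 → Q; lat ⌊36.00577/10⌋ = 3 → D.
Square (2°×1°, digits 0–9): lon ⌊18.01860/2⌋ = 9; lat ⌊6.00577/1⌋ = 6.
Subsquare (5′×2.5′, letters a–x): lon ⌊0.01860/0.0833333⌋ = 0 → a; lat ⌊0.00577/0.0416667⌋ = 0 → a.
Extended square (30″×15″, digits 0–9): lon ⌊0.01860/0.00833333⌋ = 2; lat ⌊0.00577/0.00416667⌋ = 1.

QD96aa21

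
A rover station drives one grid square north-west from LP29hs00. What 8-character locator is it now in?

Longitude extended square 0; −1 → -1, wraps to 9, carry into subsquare.
Longitude subsquare h = 7; −1 → 6 = g.
Latitude extended square 0; +1 → 1.

LP29gs91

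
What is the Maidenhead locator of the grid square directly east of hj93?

Longitude square 9; +1 → 10, wraps to 0, carry into field.
Longitude field H = 7; +1 → 8 = I.
The latitude characters are unchanged.

IJ03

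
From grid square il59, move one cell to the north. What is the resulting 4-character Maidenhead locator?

IM50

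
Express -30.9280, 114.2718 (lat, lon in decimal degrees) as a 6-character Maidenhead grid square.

OF79db

Add 180° to longitude and 90° to latitude: 294.2718, 59.0720.
Field: 294.2718/20 → 14 → O, 59.0720/10 → 5 → F; chars OF.
Square: 14.2718/2 → 7, 9.0720/1 → 9; chars 79.
Subsquare: 0.2718/0.0833333 → 3 → d, 0.0720/0.0416667 → 1 → b; chars db.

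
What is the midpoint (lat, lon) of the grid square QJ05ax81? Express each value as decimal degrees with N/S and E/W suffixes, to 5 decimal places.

Field Q=16, J=9: +16·20° lon, +9·10° lat → SW at lon 140°, lat 0°.
Square 0, 5: +0·2° lon, +5·1° lat → SW at lon 140°, lat 5°.
Subsquare a=0, x=23: +0·0.0833333° lon, +23·0.0416667° lat → SW at lon 140°, lat 5.95833°.
Extended square 8, 1: +8·0.00833333° lon, +1·0.00416667° lat → SW at lon 140.067°, lat 5.9625°.
Cell spans 0.00833333° lon × 0.00416667° lat. Centre is SW corner plus half of each.
latitude 5.96458° N, longitude 140.07083° E.

5.96458° N, 140.07083° E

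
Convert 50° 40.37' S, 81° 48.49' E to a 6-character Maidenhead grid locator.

ND09vh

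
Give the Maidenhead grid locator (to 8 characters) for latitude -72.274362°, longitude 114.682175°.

OB77ir14

Shift to the Maidenhead origin (180°W, 90°S): lon 294.68218, lat 17.72564.
Field (20°×10°, letters A–R): lon ⌊294.68218/20⌋ = 14 → O; lat ⌊17.72564/10⌋ = 1 → B.
Square (2°×1°, digits 0–9): lon ⌊14.68218/2⌋ = 7; lat ⌊7.72564/1⌋ = 7.
Subsquare (5′×2.5′, letters a–x): lon ⌊0.68218/0.0833333⌋ = 8 → i; lat ⌊0.72564/0.0416667⌋ = 17 → r.
Extended square (30″×15″, digits 0–9): lon ⌊0.01551/0.00833333⌋ = 1; lat ⌊0.01730/0.00416667⌋ = 4.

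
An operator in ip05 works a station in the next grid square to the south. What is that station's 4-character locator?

Latitude square 5; −1 → 4.
The longitude characters are unchanged.

IP04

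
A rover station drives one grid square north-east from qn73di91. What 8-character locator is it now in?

QN73ei02

Longitude extended square 9; +1 → 10, wraps to 0, carry into subsquare.
Longitude subsquare d = 3; +1 → 4 = e.
Latitude extended square 1; +1 → 2.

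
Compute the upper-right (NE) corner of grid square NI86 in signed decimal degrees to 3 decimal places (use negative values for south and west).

Field N=13, I=8: +13·20° lon, +8·10° lat → SW at lon 80°, lat -10°.
Square 8, 6: +8·2° lon, +6·1° lat → SW at lon 96°, lat -4°.
Cell spans 2° lon × 1° lat. NE corner is SW corner plus one full cell.
latitude -3.000, longitude 98.000.

-3.000, 98.000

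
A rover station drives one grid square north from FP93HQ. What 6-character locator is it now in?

FP93hr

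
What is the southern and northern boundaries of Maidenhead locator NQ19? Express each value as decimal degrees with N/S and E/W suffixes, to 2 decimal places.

79.00° N, 80.00° N

Field N=13, Q=16: +13·20° lon, +16·10° lat → SW at lon 80°, lat 70°.
Square 1, 9: +1·2° lon, +9·1° lat → SW at lon 82°, lat 79°.
Cell spans 2° lon × 1° lat.
south 79.00° N, north 80.00° N.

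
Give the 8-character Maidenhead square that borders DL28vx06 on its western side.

Longitude extended square 0; −1 → -1, wraps to 9, carry into subsquare.
Longitude subsquare v = 21; −1 → 20 = u.
The latitude characters are unchanged.

DL28ux96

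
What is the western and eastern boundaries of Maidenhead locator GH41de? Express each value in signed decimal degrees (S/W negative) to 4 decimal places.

Field G=6, H=7: +6·20° lon, +7·10° lat → SW at lon -60°, lat -20°.
Square 4, 1: +4·2° lon, +1·1° lat → SW at lon -52°, lat -19°.
Subsquare d=3, e=4: +3·0.0833333° lon, +4·0.0416667° lat → SW at lon -51.75°, lat -18.8333°.
Cell spans 0.0833333° lon × 0.0416667° lat.
west -51.7500, east -51.6667.

-51.7500, -51.6667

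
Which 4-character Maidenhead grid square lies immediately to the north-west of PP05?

OP96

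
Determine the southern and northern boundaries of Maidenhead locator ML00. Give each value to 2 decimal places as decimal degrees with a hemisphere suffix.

20.00° N, 21.00° N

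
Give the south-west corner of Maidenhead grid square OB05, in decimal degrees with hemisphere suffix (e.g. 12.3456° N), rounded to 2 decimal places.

Field O=14, B=1: +14·20° lon, +1·10° lat → SW at lon 100°, lat -80°.
Square 0, 5: +0·2° lon, +5·1° lat → SW at lon 100°, lat -75°.
latitude 75.00° S, longitude 100.00° E.

75.00° S, 100.00° E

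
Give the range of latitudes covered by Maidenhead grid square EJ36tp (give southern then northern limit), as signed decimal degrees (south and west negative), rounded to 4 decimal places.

6.6250, 6.6667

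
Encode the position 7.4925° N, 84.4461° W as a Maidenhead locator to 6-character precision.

Add 180° to longitude and 90° to latitude: 95.5539, 97.4925.
Field: 95.5539/20 → 4 → E, 97.4925/10 → 9 → J; chars EJ.
Square: 15.5539/2 → 7, 7.4925/1 → 7; chars 77.
Subsquare: 1.5539/0.0833333 → 18 → s, 0.4925/0.0416667 → 11 → l; chars sl.

EJ77sl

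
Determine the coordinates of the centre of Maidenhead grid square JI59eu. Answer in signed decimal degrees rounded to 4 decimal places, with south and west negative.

-0.1458, 10.3750

Field J=9, I=8: +9·20° lon, +8·10° lat → SW at lon 0°, lat -10°.
Square 5, 9: +5·2° lon, +9·1° lat → SW at lon 10°, lat -1°.
Subsquare e=4, u=20: +4·0.0833333° lon, +20·0.0416667° lat → SW at lon 10.3333°, lat -0.166667°.
Cell spans 0.0833333° lon × 0.0416667° lat. Centre is SW corner plus half of each.
latitude -0.1458, longitude 10.3750.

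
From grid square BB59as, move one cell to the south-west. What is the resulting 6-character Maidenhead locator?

Longitude subsquare a = 0; −1 → -1, wraps to 23 = x, carry into square.
Longitude square 5; −1 → 4.
Latitude subsquare s = 18; −1 → 17 = r.

BB49xr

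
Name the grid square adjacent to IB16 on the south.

IB15

Latitude square 6; −1 → 5.
The longitude characters are unchanged.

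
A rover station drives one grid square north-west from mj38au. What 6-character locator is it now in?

Longitude subsquare a = 0; −1 → -1, wraps to 23 = x, carry into square.
Longitude square 3; −1 → 2.
Latitude subsquare u = 20; +1 → 21 = v.

MJ28xv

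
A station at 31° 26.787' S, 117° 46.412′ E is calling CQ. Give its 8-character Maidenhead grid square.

Offset from 180°W / 90°S: lon 297.77353°, lat 58.55355°.
Field: 297.77353/20 → 14 → O, 58.55355/10 → 5 → F; chars OF.
Square: 17.77353/2 → 8, 8.55355/1 → 8; chars 88.
Subsquare: 1.77353/0.0833333 → 21 → v, 0.55355/0.0416667 → 13 → n; chars vn.
Extended square: 0.02353/0.00833333 → 2, 0.01188/0.00416667 → 2; chars 22.

OF88vn22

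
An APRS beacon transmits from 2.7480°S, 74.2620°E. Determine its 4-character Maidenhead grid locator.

Shift to the Maidenhead origin (180°W, 90°S): lon 254.26, lat 87.25.
Field: lon ⌊254.26/20⌋ = 12 → M; lat ⌊87.25/10⌋ = 8 → I.
Square: lon ⌊14.26/2⌋ = 7; lat ⌊7.25/1⌋ = 7.

MI77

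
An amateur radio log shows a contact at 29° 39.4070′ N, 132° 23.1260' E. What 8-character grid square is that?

PL69ep67

Shift to the Maidenhead origin (180°W, 90°S): lon 312.38543, lat 119.65678.
Field: lon ⌊312.38543/20⌋ = 15 → P; lat ⌊119.65678/10⌋ = 11 → L.
Square: lon ⌊12.38543/2⌋ = 6; lat ⌊9.65678/1⌋ = 9.
Subsquare: lon ⌊0.38543/0.0833333⌋ = 4 → e; lat ⌊0.65678/0.0416667⌋ = 15 → p.
Extended square: lon ⌊0.05210/0.00833333⌋ = 6; lat ⌊0.03178/0.00416667⌋ = 7.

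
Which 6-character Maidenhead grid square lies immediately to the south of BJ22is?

BJ22ir

Latitude subsquare s = 18; −1 → 17 = r.
The longitude characters are unchanged.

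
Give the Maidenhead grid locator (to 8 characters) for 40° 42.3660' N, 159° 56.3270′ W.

Shift to the Maidenhead origin (180°W, 90°S): lon 20.06122, lat 130.70610.
Field: lon ⌊20.06122/20⌋ = 1 → B; lat ⌊130.70610/10⌋ = 13 → N.
Square: lon ⌊0.06122/2⌋ = 0; lat ⌊0.70610/1⌋ = 0.
Subsquare: lon ⌊0.06122/0.0833333⌋ = 0 → a; lat ⌊0.70610/0.0416667⌋ = 16 → q.
Extended square: lon ⌊0.06122/0.00833333⌋ = 7; lat ⌊0.03943/0.00416667⌋ = 9.

BN00aq79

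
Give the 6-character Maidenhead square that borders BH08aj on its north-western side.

Longitude subsquare a = 0; −1 → -1, wraps to 23 = x, carry into square.
Longitude square 0; −1 → -1, wraps to 9, carry into field.
Longitude field B = 1; −1 → 0 = A.
Latitude subsquare j = 9; +1 → 10 = k.

AH98xk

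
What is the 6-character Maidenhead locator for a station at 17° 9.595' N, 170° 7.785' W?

AK47wd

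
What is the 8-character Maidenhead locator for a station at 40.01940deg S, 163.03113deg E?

RE19mx35

Shift to the Maidenhead origin (180°W, 90°S): lon 343.03113, lat 49.98060.
Field: lon ⌊343.03113/20⌋ = 17 → R; lat ⌊49.98060/10⌋ = 4 → E.
Square: lon ⌊3.03113/2⌋ = 1; lat ⌊9.98060/1⌋ = 9.
Subsquare: lon ⌊1.03113/0.0833333⌋ = 12 → m; lat ⌊0.98060/0.0416667⌋ = 23 → x.
Extended square: lon ⌊0.03113/0.00833333⌋ = 3; lat ⌊0.02227/0.00416667⌋ = 5.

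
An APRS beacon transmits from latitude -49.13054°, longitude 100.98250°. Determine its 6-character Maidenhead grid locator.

OE00lu

Shift to the Maidenhead origin (180°W, 90°S): lon 280.9825, lat 40.8695.
Field: 280.9825/20 → 14 → O, 40.8695/10 → 4 → E; chars OE.
Square: 0.9825/2 → 0, 0.8695/1 → 0; chars 00.
Subsquare: 0.9825/0.0833333 → 11 → l, 0.8695/0.0416667 → 20 → u; chars lu.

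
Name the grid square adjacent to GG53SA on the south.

Latitude subsquare a = 0; −1 → -1, wraps to 23 = x, carry into square.
Latitude square 3; −1 → 2.
The longitude characters are unchanged.

GG52sx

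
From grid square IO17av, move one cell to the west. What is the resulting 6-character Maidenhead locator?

Longitude subsquare a = 0; −1 → -1, wraps to 23 = x, carry into square.
Longitude square 1; −1 → 0.
The latitude characters are unchanged.

IO07xv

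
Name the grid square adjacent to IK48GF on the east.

IK48hf

Longitude subsquare g = 6; +1 → 7 = h.
The latitude characters are unchanged.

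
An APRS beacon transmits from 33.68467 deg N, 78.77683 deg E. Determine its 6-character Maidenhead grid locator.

Offset from 180°W / 90°S: lon 258.7768°, lat 123.6847°.
Field (20°×10°, letters A–R): lon ⌊258.7768/20⌋ = 12 → M; lat ⌊123.6847/10⌋ = 12 → M.
Square (2°×1°, digits 0–9): lon ⌊18.7768/2⌋ = 9; lat ⌊3.6847/1⌋ = 3.
Subsquare (5′×2.5′, letters a–x): lon ⌊0.7768/0.0833333⌋ = 9 → j; lat ⌊0.6847/0.0416667⌋ = 16 → q.

MM93jq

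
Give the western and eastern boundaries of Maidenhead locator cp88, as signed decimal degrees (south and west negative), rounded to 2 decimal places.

-124.00, -122.00

Field C=2, P=15: +2·20° lon, +15·10° lat → SW at lon -140°, lat 60°.
Square 8, 8: +8·2° lon, +8·1° lat → SW at lon -124°, lat 68°.
Cell spans 2° lon × 1° lat.
west -124.00, east -122.00.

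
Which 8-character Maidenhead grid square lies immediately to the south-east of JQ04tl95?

Longitude extended square 9; +1 → 10, wraps to 0, carry into subsquare.
Longitude subsquare t = 19; +1 → 20 = u.
Latitude extended square 5; −1 → 4.

JQ04ul04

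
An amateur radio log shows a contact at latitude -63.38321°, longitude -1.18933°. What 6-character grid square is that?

Offset from 180°W / 90°S: lon 178.8107°, lat 26.6168°.
Field: lon ⌊178.8107/20⌋ = 8 → I; lat ⌊26.6168/10⌋ = 2 → C.
Square: lon ⌊18.8107/2⌋ = 9; lat ⌊6.6168/1⌋ = 6.
Subsquare: lon ⌊0.8107/0.0833333⌋ = 9 → j; lat ⌊0.6168/0.0416667⌋ = 14 → o.

IC96jo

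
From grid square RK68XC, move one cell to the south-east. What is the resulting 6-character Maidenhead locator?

RK78ab

Longitude subsquare x = 23; +1 → 24, wraps to 0 = a, carry into square.
Longitude square 6; +1 → 7.
Latitude subsquare c = 2; −1 → 1 = b.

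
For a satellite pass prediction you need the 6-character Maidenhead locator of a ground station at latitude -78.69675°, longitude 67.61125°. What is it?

MB31th

Shift to the Maidenhead origin (180°W, 90°S): lon 247.6112, lat 11.3033.
Field (20°×10°, letters A–R): 247.6112/20 → 12 → M, 11.3033/10 → 1 → B; chars MB.
Square (2°×1°, digits 0–9): 7.6112/2 → 3, 1.3033/1 → 1; chars 31.
Subsquare (5′×2.5′, letters a–x): 1.6112/0.0833333 → 19 → t, 0.3033/0.0416667 → 7 → h; chars th.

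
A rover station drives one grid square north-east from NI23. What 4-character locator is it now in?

NI34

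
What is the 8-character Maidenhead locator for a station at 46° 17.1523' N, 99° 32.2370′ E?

NN96sg48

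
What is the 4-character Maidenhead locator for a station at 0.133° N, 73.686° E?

MJ60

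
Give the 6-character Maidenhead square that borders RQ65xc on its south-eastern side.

RQ75ab

Longitude subsquare x = 23; +1 → 24, wraps to 0 = a, carry into square.
Longitude square 6; +1 → 7.
Latitude subsquare c = 2; −1 → 1 = b.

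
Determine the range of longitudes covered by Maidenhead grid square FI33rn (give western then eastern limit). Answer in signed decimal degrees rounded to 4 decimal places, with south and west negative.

-72.5833, -72.5000

Field F=5, I=8: +5·20° lon, +8·10° lat → SW at lon -80°, lat -10°.
Square 3, 3: +3·2° lon, +3·1° lat → SW at lon -74°, lat -7°.
Subsquare r=17, n=13: +17·0.0833333° lon, +13·0.0416667° lat → SW at lon -72.5833°, lat -6.45833°.
Cell spans 0.0833333° lon × 0.0416667° lat.
west -72.5833, east -72.5000.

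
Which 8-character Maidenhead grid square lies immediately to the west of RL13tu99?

Longitude extended square 9; −1 → 8.
The latitude characters are unchanged.

RL13tu89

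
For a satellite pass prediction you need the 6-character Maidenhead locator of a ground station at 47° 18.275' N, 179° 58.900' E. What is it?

Shift to the Maidenhead origin (180°W, 90°S): lon 359.9817, lat 137.3046.
Field: 359.9817/20 → 17 → R, 137.3046/10 → 13 → N; chars RN.
Square: 19.9817/2 → 9, 7.3046/1 → 7; chars 97.
Subsquare: 1.9817/0.0833333 → 23 → x, 0.3046/0.0416667 → 7 → h; chars xh.

RN97xh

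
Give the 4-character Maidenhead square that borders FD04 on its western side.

Longitude square 0; −1 → -1, wraps to 9, carry into field.
Longitude field F = 5; −1 → 4 = E.
The latitude characters are unchanged.

ED94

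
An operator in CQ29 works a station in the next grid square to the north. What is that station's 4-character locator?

CR20

Latitude square 9; +1 → 10, wraps to 0, carry into field.
Latitude field Q = 16; +1 → 17 = R.
The longitude characters are unchanged.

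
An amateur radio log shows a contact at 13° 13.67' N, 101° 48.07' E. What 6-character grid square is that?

OK03vf

Offset from 180°W / 90°S: lon 281.8012°, lat 103.2278°.
Field: 281.8012/20 → 14 → O, 103.2278/10 → 10 → K; chars OK.
Square: 1.8012/2 → 0, 3.2278/1 → 3; chars 03.
Subsquare: 1.8012/0.0833333 → 21 → v, 0.2278/0.0416667 → 5 → f; chars vf.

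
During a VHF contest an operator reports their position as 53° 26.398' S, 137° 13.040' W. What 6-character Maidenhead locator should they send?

Add 180° to longitude and 90° to latitude: 42.7827, 36.5600.
Field: 42.7827/20 → 2 → C, 36.5600/10 → 3 → D; chars CD.
Square: 2.7827/2 → 1, 6.5600/1 → 6; chars 16.
Subsquare: 0.7827/0.0833333 → 9 → j, 0.5600/0.0416667 → 13 → n; chars jn.

CD16jn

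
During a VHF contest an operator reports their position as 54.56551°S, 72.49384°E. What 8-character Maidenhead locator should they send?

Add 180° to longitude and 90° to latitude: 252.49384, 35.43449.
Field: lon ⌊252.49384/20⌋ = 12 → M; lat ⌊35.43449/10⌋ = 3 → D.
Square: lon ⌊12.49384/2⌋ = 6; lat ⌊5.43449/1⌋ = 5.
Subsquare: lon ⌊0.49384/0.0833333⌋ = 5 → f; lat ⌊0.43449/0.0416667⌋ = 10 → k.
Extended square: lon ⌊0.07717/0.00833333⌋ = 9; lat ⌊0.01782/0.00416667⌋ = 4.

MD65fk94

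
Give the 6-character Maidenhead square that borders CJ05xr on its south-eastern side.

Longitude subsquare x = 23; +1 → 24, wraps to 0 = a, carry into square.
Longitude square 0; +1 → 1.
Latitude subsquare r = 17; −1 → 16 = q.

CJ15aq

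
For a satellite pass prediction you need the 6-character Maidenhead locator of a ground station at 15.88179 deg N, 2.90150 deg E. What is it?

Shift to the Maidenhead origin (180°W, 90°S): lon 182.9015, lat 105.8818.
Field (20°×10°, letters A–R): 182.9015/20 → 9 → J, 105.8818/10 → 10 → K; chars JK.
Square (2°×1°, digits 0–9): 2.9015/2 → 1, 5.8818/1 → 5; chars 15.
Subsquare (5′×2.5′, letters a–x): 0.9015/0.0833333 → 10 → k, 0.8818/0.0416667 → 21 → v; chars kv.

JK15kv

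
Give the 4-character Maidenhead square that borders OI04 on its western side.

NI94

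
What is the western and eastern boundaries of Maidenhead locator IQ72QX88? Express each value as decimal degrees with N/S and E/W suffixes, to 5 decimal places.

4.60000° W, 4.59167° W

Field I=8, Q=16: +8·20° lon, +16·10° lat → SW at lon -20°, lat 70°.
Square 7, 2: +7·2° lon, +2·1° lat → SW at lon -6°, lat 72°.
Subsquare q=16, x=23: +16·0.0833333° lon, +23·0.0416667° lat → SW at lon -4.66667°, lat 72.9583°.
Extended square 8, 8: +8·0.00833333° lon, +8·0.00416667° lat → SW at lon -4.6°, lat 72.9917°.
Cell spans 0.00833333° lon × 0.00416667° lat.
west 4.60000° W, east 4.59167° W.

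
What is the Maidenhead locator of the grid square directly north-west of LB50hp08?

LB50gp99

Longitude extended square 0; −1 → -1, wraps to 9, carry into subsquare.
Longitude subsquare h = 7; −1 → 6 = g.
Latitude extended square 8; +1 → 9.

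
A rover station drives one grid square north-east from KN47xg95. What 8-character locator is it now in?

Longitude extended square 9; +1 → 10, wraps to 0, carry into subsquare.
Longitude subsquare x = 23; +1 → 24, wraps to 0 = a, carry into square.
Longitude square 4; +1 → 5.
Latitude extended square 5; +1 → 6.

KN57ag06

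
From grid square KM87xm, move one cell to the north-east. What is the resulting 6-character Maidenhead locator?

KM97an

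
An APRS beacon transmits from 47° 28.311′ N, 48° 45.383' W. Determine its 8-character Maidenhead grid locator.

GN57ol93

Add 180° to longitude and 90° to latitude: 131.24362, 137.47185.
Field: lon ⌊131.24362/20⌋ = 6 → G; lat ⌊137.47185/10⌋ = 13 → N.
Square: lon ⌊11.24362/2⌋ = 5; lat ⌊7.47185/1⌋ = 7.
Subsquare: lon ⌊1.24362/0.0833333⌋ = 14 → o; lat ⌊0.47185/0.0416667⌋ = 11 → l.
Extended square: lon ⌊0.07695/0.00833333⌋ = 9; lat ⌊0.01352/0.00416667⌋ = 3.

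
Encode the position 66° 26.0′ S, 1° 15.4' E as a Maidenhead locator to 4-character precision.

JC03

Shift to the Maidenhead origin (180°W, 90°S): lon 181.26, lat 23.57.
Field: 181.26/20 → 9 → J, 23.57/10 → 2 → C; chars JC.
Square: 1.26/2 → 0, 3.57/1 → 3; chars 03.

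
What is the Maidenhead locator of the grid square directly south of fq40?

FP49

Latitude square 0; −1 → -1, wraps to 9, carry into field.
Latitude field Q = 16; −1 → 15 = P.
The longitude characters are unchanged.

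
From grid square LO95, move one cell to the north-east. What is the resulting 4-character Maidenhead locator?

MO06

Longitude square 9; +1 → 10, wraps to 0, carry into field.
Longitude field L = 11; +1 → 12 = M.
Latitude square 5; +1 → 6.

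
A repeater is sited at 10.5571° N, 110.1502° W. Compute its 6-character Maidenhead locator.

DK40wn

Shift to the Maidenhead origin (180°W, 90°S): lon 69.8498, lat 100.5571.
Field: lon ⌊69.8498/20⌋ = 3 → D; lat ⌊100.5571/10⌋ = 10 → K.
Square: lon ⌊9.8498/2⌋ = 4; lat ⌊0.5571/1⌋ = 0.
Subsquare: lon ⌊1.8498/0.0833333⌋ = 22 → w; lat ⌊0.5571/0.0416667⌋ = 13 → n.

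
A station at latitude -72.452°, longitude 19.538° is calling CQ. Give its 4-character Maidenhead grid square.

Shift to the Maidenhead origin (180°W, 90°S): lon 199.54, lat 17.55.
Field: lon ⌊199.54/20⌋ = 9 → J; lat ⌊17.55/10⌋ = 1 → B.
Square: lon ⌊19.54/2⌋ = 9; lat ⌊7.55/1⌋ = 7.

JB97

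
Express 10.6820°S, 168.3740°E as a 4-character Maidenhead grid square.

RH49

Offset from 180°W / 90°S: lon 348.37°, lat 79.32°.
Field: lon ⌊348.37/20⌋ = 17 → R; lat ⌊79.32/10⌋ = 7 → H.
Square: lon ⌊8.37/2⌋ = 4; lat ⌊9.32/1⌋ = 9.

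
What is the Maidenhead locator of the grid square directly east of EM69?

Longitude square 6; +1 → 7.
The latitude characters are unchanged.

EM79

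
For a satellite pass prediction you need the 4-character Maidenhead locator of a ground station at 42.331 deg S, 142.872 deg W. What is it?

BE87

Shift to the Maidenhead origin (180°W, 90°S): lon 37.13, lat 47.67.
Field: lon ⌊37.13/20⌋ = 1 → B; lat ⌊47.67/10⌋ = 4 → E.
Square: lon ⌊17.13/2⌋ = 8; lat ⌊7.67/1⌋ = 7.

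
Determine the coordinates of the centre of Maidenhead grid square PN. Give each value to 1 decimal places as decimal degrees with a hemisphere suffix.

Field P=15, N=13: +15·20° lon, +13·10° lat → SW at lon 120°, lat 40°.
Cell spans 20° lon × 10° lat. Centre is SW corner plus half of each.
latitude 45.0° N, longitude 130.0° E.

45.0° N, 130.0° E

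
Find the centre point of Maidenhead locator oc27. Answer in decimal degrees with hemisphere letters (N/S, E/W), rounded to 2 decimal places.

Field O=14, C=2: +14·20° lon, +2·10° lat → SW at lon 100°, lat -70°.
Square 2, 7: +2·2° lon, +7·1° lat → SW at lon 104°, lat -63°.
Cell spans 2° lon × 1° lat. Centre is SW corner plus half of each.
latitude 62.50° S, longitude 105.00° E.

62.50° S, 105.00° E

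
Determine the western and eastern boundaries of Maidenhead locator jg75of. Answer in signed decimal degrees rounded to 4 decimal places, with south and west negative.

15.1667, 15.2500

Field J=9, G=6: +9·20° lon, +6·10° lat → SW at lon 0°, lat -30°.
Square 7, 5: +7·2° lon, +5·1° lat → SW at lon 14°, lat -25°.
Subsquare o=14, f=5: +14·0.0833333° lon, +5·0.0416667° lat → SW at lon 15.1667°, lat -24.7917°.
Cell spans 0.0833333° lon × 0.0416667° lat.
west 15.1667, east 15.2500.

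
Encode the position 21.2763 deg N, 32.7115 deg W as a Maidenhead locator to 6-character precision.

HL31pg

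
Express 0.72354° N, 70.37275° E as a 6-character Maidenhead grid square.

MJ50er

Shift to the Maidenhead origin (180°W, 90°S): lon 250.3727, lat 90.7235.
Field (20°×10°, letters A–R): lon ⌊250.3727/20⌋ = 12 → M; lat ⌊90.7235/10⌋ = 9 → J.
Square (2°×1°, digits 0–9): lon ⌊10.3727/2⌋ = 5; lat ⌊0.7235/1⌋ = 0.
Subsquare (5′×2.5′, letters a–x): lon ⌊0.3727/0.0833333⌋ = 4 → e; lat ⌊0.7235/0.0416667⌋ = 17 → r.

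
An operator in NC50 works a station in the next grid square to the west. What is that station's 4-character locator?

NC40

Longitude square 5; −1 → 4.
The latitude characters are unchanged.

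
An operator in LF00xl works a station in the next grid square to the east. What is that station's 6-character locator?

LF10al

Longitude subsquare x = 23; +1 → 24, wraps to 0 = a, carry into square.
Longitude square 0; +1 → 1.
The latitude characters are unchanged.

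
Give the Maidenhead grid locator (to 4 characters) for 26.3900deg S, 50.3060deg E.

LG53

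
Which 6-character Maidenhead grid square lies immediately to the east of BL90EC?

BL90fc

Longitude subsquare e = 4; +1 → 5 = f.
The latitude characters are unchanged.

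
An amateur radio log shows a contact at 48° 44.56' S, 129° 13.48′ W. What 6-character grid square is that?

Shift to the Maidenhead origin (180°W, 90°S): lon 50.7753, lat 41.2573.
Field: 50.7753/20 → 2 → C, 41.2573/10 → 4 → E; chars CE.
Square: 10.7753/2 → 5, 1.2573/1 → 1; chars 51.
Subsquare: 0.7753/0.0833333 → 9 → j, 0.2573/0.0416667 → 6 → g; chars jg.

CE51jg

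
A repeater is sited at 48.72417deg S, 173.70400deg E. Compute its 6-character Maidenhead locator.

Add 180° to longitude and 90° to latitude: 353.7040, 41.2758.
Field: lon ⌊353.7040/20⌋ = 17 → R; lat ⌊41.2758/10⌋ = 4 → E.
Square: lon ⌊13.7040/2⌋ = 6; lat ⌊1.2758/1⌋ = 1.
Subsquare: lon ⌊1.7040/0.0833333⌋ = 20 → u; lat ⌊0.2758/0.0416667⌋ = 6 → g.

RE61ug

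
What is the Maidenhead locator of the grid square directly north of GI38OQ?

Latitude subsquare q = 16; +1 → 17 = r.
The longitude characters are unchanged.

GI38or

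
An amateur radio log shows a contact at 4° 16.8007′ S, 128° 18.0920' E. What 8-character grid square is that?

PI45dr62

Offset from 180°W / 90°S: lon 308.30153°, lat 85.71999°.
Field (20°×10°, letters A–R): 308.30153/20 → 15 → P, 85.71999/10 → 8 → I; chars PI.
Square (2°×1°, digits 0–9): 8.30153/2 → 4, 5.71999/1 → 5; chars 45.
Subsquare (5′×2.5′, letters a–x): 0.30153/0.0833333 → 3 → d, 0.71999/0.0416667 → 17 → r; chars dr.
Extended square (30″×15″, digits 0–9): 0.05153/0.00833333 → 6, 0.01165/0.00416667 → 2; chars 62.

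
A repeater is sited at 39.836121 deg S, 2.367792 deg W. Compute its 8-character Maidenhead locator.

IF80td59

Offset from 180°W / 90°S: lon 177.63221°, lat 50.16388°.
Field: 177.63221/20 → 8 → I, 50.16388/10 → 5 → F; chars IF.
Square: 17.63221/2 → 8, 0.16388/1 → 0; chars 80.
Subsquare: 1.63221/0.0833333 → 19 → t, 0.16388/0.0416667 → 3 → d; chars td.
Extended square: 0.04887/0.00833333 → 5, 0.03888/0.00416667 → 9; chars 59.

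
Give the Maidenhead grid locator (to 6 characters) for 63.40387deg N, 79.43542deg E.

MP93rj

Offset from 180°W / 90°S: lon 259.4354°, lat 153.4039°.
Field (20°×10°, letters A–R): lon ⌊259.4354/20⌋ = 12 → M; lat ⌊153.4039/10⌋ = 15 → P.
Square (2°×1°, digits 0–9): lon ⌊19.4354/2⌋ = 9; lat ⌊3.4039/1⌋ = 3.
Subsquare (5′×2.5′, letters a–x): lon ⌊1.4354/0.0833333⌋ = 17 → r; lat ⌊0.4039/0.0416667⌋ = 9 → j.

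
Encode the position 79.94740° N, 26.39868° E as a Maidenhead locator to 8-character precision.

KQ39ew77

Shift to the Maidenhead origin (180°W, 90°S): lon 206.39868, lat 169.94740.
Field (20°×10°, letters A–R): lon ⌊206.39868/20⌋ = 10 → K; lat ⌊169.94740/10⌋ = 16 → Q.
Square (2°×1°, digits 0–9): lon ⌊6.39868/2⌋ = 3; lat ⌊9.94740/1⌋ = 9.
Subsquare (5′×2.5′, letters a–x): lon ⌊0.39868/0.0833333⌋ = 4 → e; lat ⌊0.94740/0.0416667⌋ = 22 → w.
Extended square (30″×15″, digits 0–9): lon ⌊0.06535/0.00833333⌋ = 7; lat ⌊0.03073/0.00416667⌋ = 7.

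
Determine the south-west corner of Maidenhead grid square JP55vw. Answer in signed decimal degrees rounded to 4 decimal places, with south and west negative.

65.9167, 11.7500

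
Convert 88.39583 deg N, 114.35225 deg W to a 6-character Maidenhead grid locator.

DR28tj

Add 180° to longitude and 90° to latitude: 65.6478, 178.3958.
Field: 65.6478/20 → 3 → D, 178.3958/10 → 17 → R; chars DR.
Square: 5.6478/2 → 2, 8.3958/1 → 8; chars 28.
Subsquare: 1.6478/0.0833333 → 19 → t, 0.3958/0.0416667 → 9 → j; chars tj.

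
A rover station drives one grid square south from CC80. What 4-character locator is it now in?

CB89

Latitude square 0; −1 → -1, wraps to 9, carry into field.
Latitude field C = 2; −1 → 1 = B.
The longitude characters are unchanged.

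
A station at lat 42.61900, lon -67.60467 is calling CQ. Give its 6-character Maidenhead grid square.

Add 180° to longitude and 90° to latitude: 112.3953, 132.6190.
Field: 112.3953/20 → 5 → F, 132.6190/10 → 13 → N; chars FN.
Square: 12.3953/2 → 6, 2.6190/1 → 2; chars 62.
Subsquare: 0.3953/0.0833333 → 4 → e, 0.6190/0.0416667 → 14 → o; chars eo.

FN62eo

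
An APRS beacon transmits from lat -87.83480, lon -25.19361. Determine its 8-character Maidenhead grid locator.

Offset from 180°W / 90°S: lon 154.80639°, lat 2.16520°.
Field: 154.80639/20 → 7 → H, 2.16520/10 → 0 → A; chars HA.
Square: 14.80639/2 → 7, 2.16520/1 → 2; chars 72.
Subsquare: 0.80639/0.0833333 → 9 → j, 0.16520/0.0416667 → 3 → d; chars jd.
Extended square: 0.05639/0.00833333 → 6, 0.04020/0.00416667 → 9; chars 69.

HA72jd69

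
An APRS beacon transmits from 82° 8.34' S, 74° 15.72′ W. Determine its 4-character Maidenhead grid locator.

FA27

Shift to the Maidenhead origin (180°W, 90°S): lon 105.74, lat 7.86.
Field: lon ⌊105.74/20⌋ = 5 → F; lat ⌊7.86/10⌋ = 0 → A.
Square: lon ⌊5.74/2⌋ = 2; lat ⌊7.86/1⌋ = 7.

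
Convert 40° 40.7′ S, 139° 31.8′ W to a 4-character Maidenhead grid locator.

Add 180° to longitude and 90° to latitude: 40.47, 49.32.
Field: 40.47/20 → 2 → C, 49.32/10 → 4 → E; chars CE.
Square: 0.47/2 → 0, 9.32/1 → 9; chars 09.

CE09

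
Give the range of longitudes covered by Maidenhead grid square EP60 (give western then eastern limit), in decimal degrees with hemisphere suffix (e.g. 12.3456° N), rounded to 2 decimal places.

88.00° W, 86.00° W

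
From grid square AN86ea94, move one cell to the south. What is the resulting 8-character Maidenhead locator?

AN86ea93

Latitude extended square 4; −1 → 3.
The longitude characters are unchanged.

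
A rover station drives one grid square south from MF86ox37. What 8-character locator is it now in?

MF86ox36

Latitude extended square 7; −1 → 6.
The longitude characters are unchanged.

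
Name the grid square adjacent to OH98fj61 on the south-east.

OH98fj70

Longitude extended square 6; +1 → 7.
Latitude extended square 1; −1 → 0.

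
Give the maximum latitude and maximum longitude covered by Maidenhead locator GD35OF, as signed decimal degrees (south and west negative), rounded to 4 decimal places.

-54.7500, -52.7500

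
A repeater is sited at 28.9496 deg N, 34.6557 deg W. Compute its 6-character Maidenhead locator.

HL28qw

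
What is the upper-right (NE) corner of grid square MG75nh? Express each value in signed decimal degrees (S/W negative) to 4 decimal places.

-24.6667, 75.1667

Field M=12, G=6: +12·20° lon, +6·10° lat → SW at lon 60°, lat -30°.
Square 7, 5: +7·2° lon, +5·1° lat → SW at lon 74°, lat -25°.
Subsquare n=13, h=7: +13·0.0833333° lon, +7·0.0416667° lat → SW at lon 75.0833°, lat -24.7083°.
Cell spans 0.0833333° lon × 0.0416667° lat. NE corner is SW corner plus one full cell.
latitude -24.6667, longitude 75.1667.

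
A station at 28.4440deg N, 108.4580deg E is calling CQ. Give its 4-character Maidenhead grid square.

Add 180° to longitude and 90° to latitude: 288.46, 118.44.
Field: 288.46/20 → 14 → O, 118.44/10 → 11 → L; chars OL.
Square: 8.46/2 → 4, 8.44/1 → 8; chars 48.

OL48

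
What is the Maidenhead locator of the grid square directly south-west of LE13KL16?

LE13kl05

Longitude extended square 1; −1 → 0.
Latitude extended square 6; −1 → 5.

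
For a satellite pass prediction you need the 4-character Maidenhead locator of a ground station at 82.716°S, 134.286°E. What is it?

Offset from 180°W / 90°S: lon 314.29°, lat 7.28°.
Field (20°×10°, letters A–R): 314.29/20 → 15 → P, 7.28/10 → 0 → A; chars PA.
Square (2°×1°, digits 0–9): 14.29/2 → 7, 7.28/1 → 7; chars 77.

PA77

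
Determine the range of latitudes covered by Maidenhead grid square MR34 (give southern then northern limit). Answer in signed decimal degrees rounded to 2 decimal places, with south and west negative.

84.00, 85.00

Field M=12, R=17: +12·20° lon, +17·10° lat → SW at lon 60°, lat 80°.
Square 3, 4: +3·2° lon, +4·1° lat → SW at lon 66°, lat 84°.
Cell spans 2° lon × 1° lat.
south 84.00, north 85.00.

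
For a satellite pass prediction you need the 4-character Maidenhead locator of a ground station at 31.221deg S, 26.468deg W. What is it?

Offset from 180°W / 90°S: lon 153.53°, lat 58.78°.
Field: lon ⌊153.53/20⌋ = 7 → H; lat ⌊58.78/10⌋ = 5 → F.
Square: lon ⌊13.53/2⌋ = 6; lat ⌊8.78/1⌋ = 8.

HF68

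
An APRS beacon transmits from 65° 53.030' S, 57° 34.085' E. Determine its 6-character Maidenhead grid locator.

Offset from 180°W / 90°S: lon 237.5681°, lat 24.1162°.
Field (20°×10°, letters A–R): lon ⌊237.5681/20⌋ = 11 → L; lat ⌊24.1162/10⌋ = 2 → C.
Square (2°×1°, digits 0–9): lon ⌊17.5681/2⌋ = 8; lat ⌊4.1162/1⌋ = 4.
Subsquare (5′×2.5′, letters a–x): lon ⌊1.5681/0.0833333⌋ = 18 → s; lat ⌊0.1162/0.0416667⌋ = 2 → c.

LC84sc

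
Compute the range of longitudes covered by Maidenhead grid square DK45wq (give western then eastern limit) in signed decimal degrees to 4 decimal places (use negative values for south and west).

-110.1667, -110.0833

Field D=3, K=10: +3·20° lon, +10·10° lat → SW at lon -120°, lat 10°.
Square 4, 5: +4·2° lon, +5·1° lat → SW at lon -112°, lat 15°.
Subsquare w=22, q=16: +22·0.0833333° lon, +16·0.0416667° lat → SW at lon -110.167°, lat 15.6667°.
Cell spans 0.0833333° lon × 0.0416667° lat.
west -110.1667, east -110.0833.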